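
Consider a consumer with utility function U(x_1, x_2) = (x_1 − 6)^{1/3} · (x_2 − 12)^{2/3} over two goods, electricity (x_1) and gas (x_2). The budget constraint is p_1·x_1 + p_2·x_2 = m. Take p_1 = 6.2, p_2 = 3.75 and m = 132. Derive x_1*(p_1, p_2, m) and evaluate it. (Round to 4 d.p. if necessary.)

x_1* = 8.6774

Let x_1' = x_1−6, x_2' = x_2−12. MRS = (1/2)·x_2'/x_1' = p_1/p_2.
After buying the subsistence bundle (6, 12), a share 1/3 of the remaining income goes to x_1: x_1* = 6 + 1/3·(m − 6p_1 − 12p_2)/p_1.
Discretionary income = 132 − 6·6.2 − 12·3.75 = 49.8; x_1* = 6 + 1/3·49.8/6.2 = 8.6774.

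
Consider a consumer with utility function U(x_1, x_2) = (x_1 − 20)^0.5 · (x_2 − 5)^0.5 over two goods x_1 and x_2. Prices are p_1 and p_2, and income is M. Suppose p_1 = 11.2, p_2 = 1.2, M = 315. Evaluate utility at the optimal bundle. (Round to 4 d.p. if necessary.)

This is Cobb-Douglas in (x_1−20, x_2−5): tangency gives 0.5·p_2·(x_2−5) = 0.5·p_1·(x_1−20).
Substituting into the budget: x_1* = 20 + 0.5·(M − 20·p_1 − 5·p_2)/p_1, and x_2* = 5 + 0.5·(…)/p_2.
Discretionary income = 315 − 20·11.2 − 5·1.2 = 85; x_1* = 20 + 0.5·85/11.2 = 23.7946; x_2* = 5 + 0.5·85/1.2 = 40.4167.
Utility at the optimum: U(23.7946, 40.4167) = 11.5928.

V = 11.5928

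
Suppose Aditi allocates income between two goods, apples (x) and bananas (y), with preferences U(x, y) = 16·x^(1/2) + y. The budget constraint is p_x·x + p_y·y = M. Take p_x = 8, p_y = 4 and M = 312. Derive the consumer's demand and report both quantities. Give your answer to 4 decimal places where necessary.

x* = 16, y* = 46

Solve: √x = 8·p_y/p_x, so x*(p_x,p_y) = (8·p_y/p_x)², and y* = (M − p_x·x*)/p_y.
Plugging in: x* = (8·4/8)² = 16, y* = 46.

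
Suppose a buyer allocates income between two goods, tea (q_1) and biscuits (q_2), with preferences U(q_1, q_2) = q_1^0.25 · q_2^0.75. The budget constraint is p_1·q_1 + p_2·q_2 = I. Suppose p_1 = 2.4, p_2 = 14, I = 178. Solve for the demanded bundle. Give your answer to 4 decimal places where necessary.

q_1* = 18.5417, q_2* = 9.5357

Tangency: MRS = (1/3)·q_2/q_1 = p_1/p_2.
Rearranging, p_2·q_2 = 3·p_1·q_1. Substituting into the budget gives p_1·q_1·(1 + 3) = I.
Demand: q_1*(p_1,p_2,I) = 0.25·I/p_1 and q_2* = 0.75·I/p_2.
At p_1=2.4, p_2=14, I=178: q_1* = 0.25·178/2.4 = 18.5417, q_2* = 9.5357.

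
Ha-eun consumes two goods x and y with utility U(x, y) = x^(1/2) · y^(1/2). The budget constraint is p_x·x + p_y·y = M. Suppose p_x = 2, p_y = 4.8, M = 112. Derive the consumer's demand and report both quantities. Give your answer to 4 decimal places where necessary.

x* = 28, y* = 11.6667

MU_x/MU_y = (0.5·y)/(0.5·x); tangency sets this equal to p_x/p_y.
So 0.5·p_y·y = 0.5·p_x·x; combined with the budget, a share 0.5 of income goes to x.
Demand: x*(p_x,p_y,M) = 0.5·M/p_x and y* = 0.5·M/p_y.
At p_x=2, p_y=4.8, M=112: x* = 0.5·112/2 = 28, y* = 11.6667.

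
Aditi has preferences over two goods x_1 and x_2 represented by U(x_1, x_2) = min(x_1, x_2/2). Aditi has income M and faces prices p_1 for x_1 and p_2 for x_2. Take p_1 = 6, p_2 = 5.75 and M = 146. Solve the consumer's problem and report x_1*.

Leontief preferences: the optimum is at the kink where x_1/1 = x_2/2, i.e. x_2 = 2·x_1.
Budget: p_1·x_1 + p_2·2·x_1 = M, so (p_1 + 2·p_2)·x_1 = M.
Demand: x_1*(p_1,p_2,M) = M/(p_1 + 2·p_2), x_2* = 2·M/(p_1 + 2·p_2).
Here 6 + 2·5.75 = 17.5, giving x_1* = 8.3429.

x_1* = 8.3429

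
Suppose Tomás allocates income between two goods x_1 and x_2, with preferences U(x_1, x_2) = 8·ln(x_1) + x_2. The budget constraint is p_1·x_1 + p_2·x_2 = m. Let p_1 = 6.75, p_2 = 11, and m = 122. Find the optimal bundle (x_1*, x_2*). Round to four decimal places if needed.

MU_x_1 = 8/x_1, MU_x_2 = 1. Tangency: 8/x_1 = p_1/p_2.
So x_1*(p_1,p_2) = 8·p_2/p_1, independent of income; and x_2* = (m − 8·p_2)/p_2.
At the given prices: x_1* = 8·11/6.75 = 13.037, and x_2* = 3.0909.

x_1* = 13.037, x_2* = 3.0909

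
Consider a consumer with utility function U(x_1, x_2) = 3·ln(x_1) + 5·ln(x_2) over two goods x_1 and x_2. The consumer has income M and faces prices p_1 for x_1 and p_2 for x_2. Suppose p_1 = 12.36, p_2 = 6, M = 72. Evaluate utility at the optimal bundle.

V = 12.4186

The MRS is (3/5)·x_2/x_1. Set MRS = p_1/p_2.
So 3·p_2·x_2 = 5·p_1·x_1; combined with the budget, a share 0.375 of income goes to x_1.
Demand: x_1*(p_1,p_2,M) = 0.375·M/p_1 and x_2* = 0.625·M/p_2.
At p_1=12.36, p_2=6, M=72: x_1* = 0.375·72/12.36 = 2.1845, x_2* = 7.5.
Utility at the optimum: U(2.1845, 7.5) = 12.4186.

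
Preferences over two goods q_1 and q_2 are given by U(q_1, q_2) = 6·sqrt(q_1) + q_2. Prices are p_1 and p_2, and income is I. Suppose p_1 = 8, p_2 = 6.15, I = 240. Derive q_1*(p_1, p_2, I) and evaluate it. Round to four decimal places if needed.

MU_q_1 = 3/√q_1, MU_q_2 = 1. Tangency: 3/√q_1 = p_1/p_2.
Solve: √q_1 = 3·p_2/p_1, so q_1*(p_1,p_2) = (3·p_2/p_1)², and q_2* = (I − p_1·q_1*)/p_2.
Plugging in: q_1* = (3·6.15/8)² = 5.3188.

q_1* = 5.3188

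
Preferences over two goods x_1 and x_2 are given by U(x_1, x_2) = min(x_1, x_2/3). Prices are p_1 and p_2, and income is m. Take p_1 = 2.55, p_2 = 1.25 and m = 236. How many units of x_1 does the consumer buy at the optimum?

Leontief preferences: the optimum is at the kink where x_1/1 = x_2/3, i.e. x_2 = 3·x_1.
Budget: p_1·x_1 + p_2·3·x_1 = m, so (p_1 + 3·p_2)·x_1 = m.
Demand: x_1*(p_1,p_2,m) = m/(p_1 + 3·p_2), x_2* = 3·m/(p_1 + 3·p_2).
Here 2.55 + 3·1.25 = 6.3, giving x_1* = 37.4603.

x_1* = 37.4603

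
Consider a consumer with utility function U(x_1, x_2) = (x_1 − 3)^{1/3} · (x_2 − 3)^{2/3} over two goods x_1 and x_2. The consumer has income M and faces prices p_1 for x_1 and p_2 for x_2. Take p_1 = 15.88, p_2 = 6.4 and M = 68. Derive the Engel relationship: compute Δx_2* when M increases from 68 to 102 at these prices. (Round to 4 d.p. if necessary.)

Let x_1' = x_1−3, x_2' = x_2−3. MRS = (1/2)·x_2'/x_1' = p_1/p_2.
After buying the subsistence bundle (3, 3), a share 1/3 of the remaining income goes to x_1: x_1* = 3 + 1/3·(M − 3p_1 − 3p_2)/p_1.
Discretionary income = 68 − 3·15.88 − 3·6.4 = 1.16; x_2* = 3 + 2/3·1.16/6.4 = 3.1208.
At M' = 102: x_2* = 6.6625. Change: 6.6625 − 3.1208 = 3.5417.

Δx_2* = 3.5417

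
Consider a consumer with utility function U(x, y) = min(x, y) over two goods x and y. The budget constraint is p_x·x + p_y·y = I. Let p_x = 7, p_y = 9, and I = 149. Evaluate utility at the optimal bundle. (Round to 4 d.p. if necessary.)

Demand: x*(p_x,p_y,I) = I/(p_x + p_y), y* = I/(p_x + p_y).
Here 7 + 9 = 16, giving x* = 9.3125 and y* = 9.3125.
Utility at the optimum: U(9.3125, 9.3125) = 9.3125.

V = 9.3125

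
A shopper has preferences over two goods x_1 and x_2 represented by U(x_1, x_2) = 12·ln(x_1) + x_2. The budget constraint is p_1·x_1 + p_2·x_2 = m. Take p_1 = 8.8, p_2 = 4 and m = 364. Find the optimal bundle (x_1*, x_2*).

Set MRS = p_1/p_2: (12/x_1)/1 = p_1/p_2.
So x_1*(p_1,p_2) = 12·p_2/p_1, independent of income; and x_2* = (m − 12·p_2)/p_2.
At the given prices: x_1* = 12·4/8.8 = 5.4545, and x_2* = 79.

x_1* = 5.4545, x_2* = 79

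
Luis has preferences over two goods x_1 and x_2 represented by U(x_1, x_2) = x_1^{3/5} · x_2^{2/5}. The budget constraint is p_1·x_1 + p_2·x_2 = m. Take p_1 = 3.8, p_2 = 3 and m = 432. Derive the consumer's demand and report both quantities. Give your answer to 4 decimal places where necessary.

Tangency: MRS = (3/2)·x_2/x_1 = p_1/p_2.
Rearranging, p_2·x_2 = (2/3)·p_1·x_1. Substituting into the budget gives p_1·x_1·(1 + (2/3)) = m.
Demand: x_1*(p_1,p_2,m) = 0.6·m/p_1 and x_2* = 0.4·m/p_2.
At p_1=3.8, p_2=3, m=432: x_1* = 0.6·432/3.8 = 68.2105, x_2* = 57.6.

x_1* = 68.2105, x_2* = 57.6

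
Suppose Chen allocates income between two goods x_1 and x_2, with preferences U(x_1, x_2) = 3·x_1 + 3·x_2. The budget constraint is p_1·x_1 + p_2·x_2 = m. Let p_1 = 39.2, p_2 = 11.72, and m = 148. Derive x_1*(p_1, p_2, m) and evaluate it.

x_1* = 0

Perfect substitutes: compare marginal utility per dollar. 3/p_1 vs 3/p_2 → 0.0765 vs 0.256.
x_2 gives more utility per dollar, so spend all income on x_2: x_2* = m/p_2, x_1* = 0.
Numerically: x_1* = 0, x_2* = 12.628.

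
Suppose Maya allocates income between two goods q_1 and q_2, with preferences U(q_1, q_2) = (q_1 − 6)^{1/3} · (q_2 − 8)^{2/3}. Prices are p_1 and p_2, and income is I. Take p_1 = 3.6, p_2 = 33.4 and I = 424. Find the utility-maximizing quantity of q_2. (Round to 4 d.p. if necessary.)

q_2* = 10.6986

Substituting into the budget: q_1* = 6 + 1/3·(I − 6·p_1 − 8·p_2)/p_1, and q_2* = 8 + 2/3·(…)/p_2.
Discretionary income = 424 − 6·3.6 − 8·33.4 = 135.2; q_2* = 8 + 2/3·135.2/33.4 = 10.6986.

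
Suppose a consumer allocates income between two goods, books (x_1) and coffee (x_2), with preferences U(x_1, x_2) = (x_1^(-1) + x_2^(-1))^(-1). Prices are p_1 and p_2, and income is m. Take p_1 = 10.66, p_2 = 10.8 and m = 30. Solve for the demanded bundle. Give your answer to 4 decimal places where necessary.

x_1* = 1.4025, x_2* = 1.3934

MRS = MU_x_1/MU_x_2 = (x_2/x_1)^(2). Set equal to p_1/p_2.
Hence x_2/x_1 = (p_1/p_2)^(1/(2)), i.e. raised to the 0.5 power.
With the ratio pinned down, the budget gives x_1* = m/(p_1 + p_2·(x_2/x_1)) and x_2* = (x_2/x_1)·x_1*.
Numerically x_2/x_1 = 0.993497, so x_1* = 30/(10.66 + 10.8·0.993497) = 1.4025 and x_2* = 0.993497·1.4025 = 1.3934.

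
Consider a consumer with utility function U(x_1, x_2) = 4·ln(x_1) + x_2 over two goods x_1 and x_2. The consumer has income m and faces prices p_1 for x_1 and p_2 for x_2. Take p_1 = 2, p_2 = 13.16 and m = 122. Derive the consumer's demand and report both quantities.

x_1* = 26.32, x_2* = 5.2705

MU_x_1 = 4/x_1, MU_x_2 = 1. Tangency: 4/x_1 = p_1/p_2.
So x_1*(p_1,p_2) = 4·p_2/p_1, independent of income; and x_2* = (m − 4·p_2)/p_2.
At the given prices: x_1* = 4·13.16/2 = 26.32, and x_2* = 5.2705.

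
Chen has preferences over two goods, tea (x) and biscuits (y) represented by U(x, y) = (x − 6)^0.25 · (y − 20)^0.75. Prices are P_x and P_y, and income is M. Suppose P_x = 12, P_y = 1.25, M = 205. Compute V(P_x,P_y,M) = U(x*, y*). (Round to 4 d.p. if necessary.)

Substituting into the budget: x* = 6 + 0.25·(M − 6·P_x − 20·P_y)/P_x, and y* = 20 + 0.75·(…)/P_y.
Discretionary income = 205 − 6·12 − 20·1.25 = 108; x* = 6 + 0.25·108/12 = 8.25; y* = 20 + 0.75·108/1.25 = 84.8.
Utility at the optimum: U(8.25, 84.8) = 27.9722.

V = 27.9722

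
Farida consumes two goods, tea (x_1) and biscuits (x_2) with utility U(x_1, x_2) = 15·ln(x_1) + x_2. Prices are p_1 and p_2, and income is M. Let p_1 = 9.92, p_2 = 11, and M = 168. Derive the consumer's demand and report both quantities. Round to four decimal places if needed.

x_1* = 16.6331, x_2* = 0.2727

Set MRS = p_1/p_2: (15/x_1)/1 = p_1/p_2.
So x_1*(p_1,p_2) = 15·p_2/p_1, independent of income; and x_2* = (M − 15·p_2)/p_2.
At the given prices: x_1* = 15·11/9.92 = 16.6331, and x_2* = 0.2727.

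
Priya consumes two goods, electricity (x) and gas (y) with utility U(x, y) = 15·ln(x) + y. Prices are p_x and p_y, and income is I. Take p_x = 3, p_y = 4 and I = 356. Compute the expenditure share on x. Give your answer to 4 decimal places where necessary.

share on x = 0.1685

MU_x = 15/x, MU_y = 1. Tangency: 15/x = p_x/p_y.
So x*(p_x,p_y) = 15·p_y/p_x, independent of income; and y* = (I − 15·p_y)/p_y.
At the given prices: x* = 15·4/3 = 20, and y* = 74.
Expenditure on x: 3·20 = 60; share = 0.1685.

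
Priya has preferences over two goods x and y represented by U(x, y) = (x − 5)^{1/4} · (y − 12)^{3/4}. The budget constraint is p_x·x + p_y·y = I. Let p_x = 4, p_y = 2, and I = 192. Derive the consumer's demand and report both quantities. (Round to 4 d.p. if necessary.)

x* = 14.25, y* = 67.5

This is Cobb-Douglas in (x−5, y−12): tangency gives 0.25·p_y·(y−12) = 0.75·p_x·(x−5).
After buying the subsistence bundle (5, 12), a share 0.25 of the remaining income goes to x: x* = 5 + 0.25·(I − 5p_x − 12p_y)/p_x.
Discretionary income = 192 − 5·4 − 12·2 = 148; x* = 5 + 0.25·148/4 = 14.25; y* = 12 + 0.75·148/2 = 67.5.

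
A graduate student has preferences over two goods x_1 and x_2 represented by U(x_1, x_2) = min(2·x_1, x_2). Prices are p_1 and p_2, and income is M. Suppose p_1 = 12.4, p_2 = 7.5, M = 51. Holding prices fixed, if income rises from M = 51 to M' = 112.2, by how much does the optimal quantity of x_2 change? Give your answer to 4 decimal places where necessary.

With perfect complements, no substitution: consume in ratio x_1:x_2 = 1:2.
Budget: p_1·x_1 + p_2·2·x_1 = M, so (p_1 + 2·p_2)·x_1 = M.
Demand: x_1*(p_1,p_2,M) = M/(p_1 + 2·p_2), x_2* = 2·M/(p_1 + 2·p_2).
Here 12.4 + 2·7.5 = 27.4, giving x_2* = 3.7226.
At M' = 112.2: x_2* = 8.1898. Change: 8.1898 − 3.7226 = 4.4672.

Δx_2* = 4.4672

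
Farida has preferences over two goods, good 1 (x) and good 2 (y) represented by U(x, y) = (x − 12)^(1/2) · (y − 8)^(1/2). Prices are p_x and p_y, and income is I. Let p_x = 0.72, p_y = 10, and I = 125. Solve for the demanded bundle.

Let x' = x−12, y' = y−8. MRS = y'/x' = p_x/p_y.
Substituting into the budget: x* = 12 + 0.5·(I − 12·p_x − 8·p_y)/p_x, and y* = 8 + 0.5·(…)/p_y.
Discretionary income = 125 − 12·0.72 − 8·10 = 36.36; x* = 12 + 0.5·36.36/0.72 = 37.25; y* = 8 + 0.5·36.36/10 = 9.818.

x* = 37.25, y* = 9.818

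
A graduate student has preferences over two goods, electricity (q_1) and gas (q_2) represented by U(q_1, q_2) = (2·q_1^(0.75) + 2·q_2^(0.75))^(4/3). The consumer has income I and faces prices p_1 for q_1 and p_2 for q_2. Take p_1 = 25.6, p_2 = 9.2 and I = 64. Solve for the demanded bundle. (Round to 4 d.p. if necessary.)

q_1* = 0.1109, q_2* = 6.648

MRS = MU_q_1/MU_q_2 = (q_2/q_1)^(0.25). Set equal to p_1/p_2.
Solve for the ratio: q_2/q_1 = [p_1/p_2]^(4).
With the ratio pinned down, the budget gives q_1* = I/(p_1 + p_2·(q_2/q_1)) and q_2* = (q_2/q_1)·q_1*.
Numerically q_2/q_1 = 59.952673, so q_1* = 64/(25.6 + 9.2·59.952673) = 0.1109 and q_2* = 59.952673·0.1109 = 6.648.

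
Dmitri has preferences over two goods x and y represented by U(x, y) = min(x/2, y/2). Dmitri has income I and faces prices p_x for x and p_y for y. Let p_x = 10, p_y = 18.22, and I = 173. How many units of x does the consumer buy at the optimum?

With perfect complements, no substitution: consume in ratio x:y = 2:2.
Budget: p_x·x + p_y·x = I, so (2·p_x + 2·p_y)·x = 2·I.
Demand: x*(p_x,p_y,I) = 2·I/(2·p_x + 2·p_y), y* = 2·I/(2·p_x + 2·p_y).
Here 2·10 + 2·18.22 = 56.44, giving x* = 6.1304.

x* = 6.1304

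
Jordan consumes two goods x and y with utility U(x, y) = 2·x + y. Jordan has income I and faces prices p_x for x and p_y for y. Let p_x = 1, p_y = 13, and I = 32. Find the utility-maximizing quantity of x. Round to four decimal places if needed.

Perfect substitutes: compare marginal utility per dollar. 2/p_x vs 1/p_y → 2 vs 0.0769.
x gives more utility per dollar, so spend all income on x: x* = I/p_x, y* = 0.
Numerically: x* = 32, y* = 0.

x* = 32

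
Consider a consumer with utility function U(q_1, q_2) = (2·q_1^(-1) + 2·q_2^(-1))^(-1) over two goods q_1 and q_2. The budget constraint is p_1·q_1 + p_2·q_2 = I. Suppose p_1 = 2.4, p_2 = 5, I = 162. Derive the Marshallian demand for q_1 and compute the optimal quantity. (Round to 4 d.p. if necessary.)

q_1* = 27.6257

From the CES first-order condition, (q_2/q_1)^(2) = p_1/p_2.
Hence q_2/q_1 = (p_1/p_2)^(1/(2)), i.e. raised to the 0.5 power.
Substitute q_2 = (q_2/q_1)·q_1 into the budget: q_1* = I/(p_1 + p_2·(q_2/q_1)).
Numerically q_2/q_1 = 0.69282, so q_1* = 162/(2.4 + 5·0.69282) = 27.6257.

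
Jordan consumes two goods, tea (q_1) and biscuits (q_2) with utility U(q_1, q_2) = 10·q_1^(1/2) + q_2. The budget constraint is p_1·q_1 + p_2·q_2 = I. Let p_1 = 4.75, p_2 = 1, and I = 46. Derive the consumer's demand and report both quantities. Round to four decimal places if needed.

Utility is quasi-linear in q_2; the FOC for q_1 is 5/√q_1 = p_1/p_2.
Thus q_1* = (5·p_2/p_1)² — independent of I — with the rest of income spent on q_2.
Plugging in: q_1* = (5·1/4.75)² = 1.108, q_2* = 40.7368.

q_1* = 1.108, q_2* = 40.7368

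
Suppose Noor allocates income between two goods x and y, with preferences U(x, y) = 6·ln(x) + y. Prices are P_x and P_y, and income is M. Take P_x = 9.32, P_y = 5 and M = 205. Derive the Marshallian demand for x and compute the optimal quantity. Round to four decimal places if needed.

x* = 3.2189

So x*(P_x,P_y) = 6·P_y/P_x, independent of income; and y* = (M − 6·P_y)/P_y.
At the given prices: x* = 6·5/9.32 = 3.2189.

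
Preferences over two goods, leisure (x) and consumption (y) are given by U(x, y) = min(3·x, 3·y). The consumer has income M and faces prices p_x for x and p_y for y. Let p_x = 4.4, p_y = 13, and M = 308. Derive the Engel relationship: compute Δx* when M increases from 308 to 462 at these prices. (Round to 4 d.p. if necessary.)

Δx* = 8.8506

With perfect complements, no substitution: consume in ratio x:y = 3:3.
Budget: p_x·x + p_y·x = M, so (3·p_x + 3·p_y)·x = 3·M.
Demand: x*(p_x,p_y,M) = 3·M/(3·p_x + 3·p_y), y* = 3·M/(3·p_x + 3·p_y).
Here 3·4.4 + 3·13 = 52.2, giving x* = 17.7011.
At M' = 462: x* = 26.5517. Change: 26.5517 − 17.7011 = 8.8506.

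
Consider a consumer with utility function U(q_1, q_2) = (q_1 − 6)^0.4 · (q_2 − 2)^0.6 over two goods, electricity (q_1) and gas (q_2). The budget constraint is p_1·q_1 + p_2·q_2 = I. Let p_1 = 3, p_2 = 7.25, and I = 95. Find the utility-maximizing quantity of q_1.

Substituting into the budget: q_1* = 6 + 0.4·(I − 6·p_1 − 2·p_2)/p_1, and q_2* = 2 + 0.6·(…)/p_2.
Discretionary income = 95 − 6·3 − 2·7.25 = 62.5; q_1* = 6 + 0.4·62.5/3 = 14.3333.

q_1* = 14.3333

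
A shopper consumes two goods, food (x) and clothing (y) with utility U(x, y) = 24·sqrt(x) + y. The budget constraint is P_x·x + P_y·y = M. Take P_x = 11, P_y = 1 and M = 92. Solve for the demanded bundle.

x* = 1.1901, y* = 78.9091

MU_x = 12/√x, MU_y = 1. Tangency: 12/√x = P_x/P_y.
Thus x* = (12·P_y/P_x)² — independent of M — with the rest of income spent on y.
Plugging in: x* = (12·1/11)² = 1.1901, y* = 78.9091.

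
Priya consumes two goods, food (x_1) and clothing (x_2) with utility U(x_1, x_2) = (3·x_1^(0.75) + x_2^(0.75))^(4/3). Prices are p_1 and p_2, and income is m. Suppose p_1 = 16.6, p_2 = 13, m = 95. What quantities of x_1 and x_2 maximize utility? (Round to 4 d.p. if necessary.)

x_1* = 5.5795, x_2* = 0.1831

MU_x_1 ∝ 3·x_1^(-0.25), MU_x_2 ∝ x_2^(-0.25), so MRS = 3·(x_2/x_1)^(0.25) = p_1/p_2.
Solve for the ratio: x_2/x_1 = [(1/3)·p_1/p_2]^(4).
Substitute x_2 = (x_2/x_1)·x_1 into the budget: x_1* = m/(p_1 + p_2·(x_2/x_1)).
Numerically x_2/x_1 = 0.032823, so x_1* = 95/(16.6 + 13·0.032823) = 5.5795 and x_2* = 0.032823·5.5795 = 0.1831.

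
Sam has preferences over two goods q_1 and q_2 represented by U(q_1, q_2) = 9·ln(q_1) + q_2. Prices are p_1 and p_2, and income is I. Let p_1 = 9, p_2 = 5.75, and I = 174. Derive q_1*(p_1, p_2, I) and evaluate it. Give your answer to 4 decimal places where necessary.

q_1* = 5.75

MU_q_1 = 9/q_1, MU_q_2 = 1. Tangency: 9/q_1 = p_1/p_2.
So q_1*(p_1,p_2) = 9·p_2/p_1, independent of income; and q_2* = (I − 9·p_2)/p_2.
At the given prices: q_1* = 9·5.75/9 = 5.75.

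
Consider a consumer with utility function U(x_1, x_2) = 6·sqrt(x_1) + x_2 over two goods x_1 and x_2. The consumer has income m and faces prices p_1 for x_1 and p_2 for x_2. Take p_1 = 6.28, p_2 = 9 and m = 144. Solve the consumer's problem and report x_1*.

Set MRS = p_1/p_2: 3·x_1^(−1/2) = p_1/p_2.
Thus x_1* = (3·p_2/p_1)² — independent of m — with the rest of income spent on x_2.
Plugging in: x_1* = (3·9/6.28)² = 18.4845.

x_1* = 18.4845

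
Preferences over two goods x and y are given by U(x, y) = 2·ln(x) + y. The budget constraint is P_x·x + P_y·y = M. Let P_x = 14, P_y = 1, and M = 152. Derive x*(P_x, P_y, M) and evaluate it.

Set MRS = P_x/P_y: (2/x)/1 = P_x/P_y.
So x*(P_x,P_y) = 2·P_y/P_x, independent of income; and y* = (M − 2·P_y)/P_y.
At the given prices: x* = 2·1/14 = 0.1429.

x* = 0.1429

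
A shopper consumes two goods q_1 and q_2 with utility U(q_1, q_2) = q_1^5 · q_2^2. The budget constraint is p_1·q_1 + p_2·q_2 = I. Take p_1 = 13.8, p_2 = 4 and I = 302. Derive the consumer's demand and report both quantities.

q_1* = 15.6315, q_2* = 21.5714

Tangency: MRS = (5/2)·q_2/q_1 = p_1/p_2.
Rearranging, p_2·q_2 = (2/5)·p_1·q_1. Substituting into the budget gives p_1·q_1·(1 + (2/5)) = I.
Demand: q_1*(p_1,p_2,I) = 5/7·I/p_1 and q_2* = 2/7·I/p_2.
At p_1=13.8, p_2=4, I=302: q_1* = 5/7·302/13.8 = 15.6315, q_2* = 21.5714.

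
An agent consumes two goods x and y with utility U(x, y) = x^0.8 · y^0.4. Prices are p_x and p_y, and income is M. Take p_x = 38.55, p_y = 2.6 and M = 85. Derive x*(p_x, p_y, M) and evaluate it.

The MRS is 2·y/x. Set MRS = p_x/p_y.
Rearranging, p_y·y = (1/2)·p_x·x. Substituting into the budget gives p_x·x·(1 + (1/2)) = M.
Demand: x*(p_x,p_y,M) = 2/3·M/p_x and y* = 1/3·M/p_y.
At p_x=38.55, p_y=2.6, M=85: x* = 2/3·85/38.55 = 1.47.

x* = 1.47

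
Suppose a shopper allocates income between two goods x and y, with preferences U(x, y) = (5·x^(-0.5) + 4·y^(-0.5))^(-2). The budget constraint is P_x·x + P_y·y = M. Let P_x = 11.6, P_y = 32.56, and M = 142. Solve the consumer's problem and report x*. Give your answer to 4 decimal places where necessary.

x* = 5.525

MU_x ∝ 5·x^(-1.5), MU_y ∝ 4·y^(-1.5), so MRS = (5/4)·(y/x)^(1.5) = P_x/P_y.
Solve for the ratio: y/x = [(4/5)·P_x/P_y]^(2/3).
With the ratio pinned down, the budget gives x* = M/(P_x + P_y·(y/x)) and y* = (y/x)·x*.
Numerically y/x = 0.433088, so x* = 142/(11.6 + 32.56·0.433088) = 5.525.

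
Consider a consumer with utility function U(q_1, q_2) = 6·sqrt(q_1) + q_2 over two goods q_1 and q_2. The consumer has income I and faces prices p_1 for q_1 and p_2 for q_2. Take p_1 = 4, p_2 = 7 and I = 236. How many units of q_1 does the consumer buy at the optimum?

Utility is quasi-linear in q_2; the FOC for q_1 is 3/√q_1 = p_1/p_2.
Thus q_1* = (3·p_2/p_1)² — independent of I — with the rest of income spent on q_2.
Plugging in: q_1* = (3·7/4)² = 27.5625.

q_1* = 27.5625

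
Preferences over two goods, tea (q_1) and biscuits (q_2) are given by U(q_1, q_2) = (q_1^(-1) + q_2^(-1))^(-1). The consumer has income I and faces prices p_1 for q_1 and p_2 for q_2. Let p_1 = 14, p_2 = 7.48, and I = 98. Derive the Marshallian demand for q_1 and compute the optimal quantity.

MU_q_1 ∝ q_1^(-2), MU_q_2 ∝ q_2^(-2), so MRS = (q_2/q_1)^(2) = p_1/p_2.
Hence q_2/q_1 = (p_1/p_2)^(1/(2)), i.e. raised to the 0.5 power.
With the ratio pinned down, the budget gives q_1* = I/(p_1 + p_2·(q_2/q_1)) and q_2* = (q_2/q_1)·q_1*.
Numerically q_2/q_1 = 1.368085, so q_1* = 98/(14 + 7.48·1.368085) = 4.044.

q_1* = 4.044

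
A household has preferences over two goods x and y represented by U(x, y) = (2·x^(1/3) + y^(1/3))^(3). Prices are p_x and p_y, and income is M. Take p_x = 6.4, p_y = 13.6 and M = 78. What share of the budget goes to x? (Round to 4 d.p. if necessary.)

MU_x ∝ 2·x^(-2/3), MU_y ∝ y^(-2/3), so MRS = 2·(y/x)^(2/3) = p_x/p_y.
Hence y/x = ((1/2)·p_x/p_y)^(1/(2/3)), i.e. raised to the 1.5 power.
With the ratio pinned down, the budget gives x* = M/(p_x + p_y·(y/x)) and y* = (y/x)·x*.
Numerically y/x = 0.114134, so x* = 78/(6.4 + 13.6·0.114134) = 9.8086 and y* = 0.114134·9.8086 = 1.1195.
Expenditure on x: 6.4·9.8086 = 62.7749; share = 0.8048.

share on x = 0.8048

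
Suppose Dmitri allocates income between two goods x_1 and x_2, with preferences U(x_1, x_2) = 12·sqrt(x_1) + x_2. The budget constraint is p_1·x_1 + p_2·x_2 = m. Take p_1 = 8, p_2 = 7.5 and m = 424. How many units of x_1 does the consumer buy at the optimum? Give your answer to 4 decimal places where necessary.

x_1* = 31.6406

MU_x_1 = 6/√x_1, MU_x_2 = 1. Tangency: 6/√x_1 = p_1/p_2.
Thus x_1* = (6·p_2/p_1)² — independent of m — with the rest of income spent on x_2.
Plugging in: x_1* = (6·7.5/8)² = 31.6406.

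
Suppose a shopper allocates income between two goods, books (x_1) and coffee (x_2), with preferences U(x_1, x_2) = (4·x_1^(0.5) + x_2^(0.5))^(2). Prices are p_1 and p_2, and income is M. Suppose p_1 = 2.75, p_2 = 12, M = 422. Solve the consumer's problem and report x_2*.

x_2* = 0.4966

From the CES first-order condition, 4·(x_2/x_1)^(0.5) = p_1/p_2.
Hence x_2/x_1 = ((1/4)·p_1/p_2)^(1/(0.5)), i.e. raised to the 2 power.
With the ratio pinned down, the budget gives x_1* = M/(p_1 + p_2·(x_2/x_1)) and x_2* = (x_2/x_1)·x_1*.
Numerically x_2/x_1 = 0.003282, so x_1* = 422/(2.75 + 12·0.003282) = 151.2877 and x_2* = 0.003282·151.2877 = 0.4966.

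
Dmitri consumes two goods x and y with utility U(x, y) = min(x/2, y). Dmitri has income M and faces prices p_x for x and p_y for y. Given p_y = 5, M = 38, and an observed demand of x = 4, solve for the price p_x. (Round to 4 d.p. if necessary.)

p_x = 7

With perfect complements, no substitution: consume in ratio x:y = 2:1.
Budget: p_x·x + p_y·(1/2)·x = M, so (2·p_x + p_y)·x = 2·M.
Demand: x*(p_x,p_y,M) = 2·M/(2·p_x + p_y), y* = M/(2·p_x + p_y).
Set x* = 4 in the demand function and solve for p_x: p_x = 7.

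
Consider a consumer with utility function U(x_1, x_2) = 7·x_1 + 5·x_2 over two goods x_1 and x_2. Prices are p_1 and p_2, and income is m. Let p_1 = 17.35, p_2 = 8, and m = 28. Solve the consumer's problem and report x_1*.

Perfect substitutes: compare marginal utility per dollar. 7/p_1 vs 5/p_2 → 0.4035 vs 0.625.
x_2 gives more utility per dollar, so spend all income on x_2: x_2* = m/p_2, x_1* = 0.
Numerically: x_1* = 0, x_2* = 3.5.

x_1* = 0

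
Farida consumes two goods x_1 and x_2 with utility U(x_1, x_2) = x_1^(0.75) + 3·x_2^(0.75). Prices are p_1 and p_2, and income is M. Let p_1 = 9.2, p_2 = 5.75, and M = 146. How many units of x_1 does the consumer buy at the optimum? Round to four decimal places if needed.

MU_x_1 ∝ x_1^(-0.25), MU_x_2 ∝ 3·x_2^(-0.25), so MRS = (1/3)·(x_2/x_1)^(0.25) = p_1/p_2.
Solve for the ratio: x_2/x_1 = [3·p_1/p_2]^(4).
With the ratio pinned down, the budget gives x_1* = M/(p_1 + p_2·(x_2/x_1)) and x_2* = (x_2/x_1)·x_1*.
Numerically x_2/x_1 = 530.8416, so x_1* = 146/(9.2 + 5.75·530.8416) = 0.0477.

x_1* = 0.0477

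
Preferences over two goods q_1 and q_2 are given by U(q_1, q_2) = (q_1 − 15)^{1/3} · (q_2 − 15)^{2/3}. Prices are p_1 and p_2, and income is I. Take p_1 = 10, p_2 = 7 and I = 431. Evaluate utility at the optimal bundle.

V = 11.8126

Let q_1' = q_1−15, q_2' = q_2−15. MRS = (1/2)·q_2'/q_1' = p_1/p_2.
After buying the subsistence bundle (15, 15), a share 1/3 of the remaining income goes to q_1: q_1* = 15 + 1/3·(I − 15p_1 − 15p_2)/p_1.
Discretionary income = 431 − 15·10 − 15·7 = 176; q_1* = 15 + 1/3·176/10 = 20.8667; q_2* = 15 + 2/3·176/7 = 31.7619.
Utility at the optimum: U(20.8667, 31.7619) = 11.8126.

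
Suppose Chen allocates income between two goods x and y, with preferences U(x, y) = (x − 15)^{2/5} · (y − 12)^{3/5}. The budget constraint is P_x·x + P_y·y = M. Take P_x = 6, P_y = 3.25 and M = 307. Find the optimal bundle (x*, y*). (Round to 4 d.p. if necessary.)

After buying the subsistence bundle (15, 12), a share 0.4 of the remaining income goes to x: x* = 15 + 0.4·(M − 15P_x − 12P_y)/P_x.
Discretionary income = 307 − 15·6 − 12·3.25 = 178; x* = 15 + 0.4·178/6 = 26.8667; y* = 12 + 0.6·178/3.25 = 44.8615.

x* = 26.8667, y* = 44.8615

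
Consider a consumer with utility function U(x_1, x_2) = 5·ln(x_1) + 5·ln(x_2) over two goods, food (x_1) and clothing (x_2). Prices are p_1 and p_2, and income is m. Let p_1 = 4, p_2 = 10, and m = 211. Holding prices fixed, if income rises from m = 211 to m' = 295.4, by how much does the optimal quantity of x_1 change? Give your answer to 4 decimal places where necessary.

Tangency: MRS = x_2/x_1 = p_1/p_2.
Rearranging, p_2·x_2 = p_1·x_1. Substituting into the budget gives p_1·x_1·(1 + 1) = m.
Demand: x_1*(p_1,p_2,m) = 0.5·m/p_1 and x_2* = 0.5·m/p_2.
At p_1=4, p_2=10, m=211: x_1* = 0.5·211/4 = 26.375.
At m' = 295.4: x_1* = 36.925. Change: 36.925 − 26.375 = 10.55.

Δx_1* = 10.55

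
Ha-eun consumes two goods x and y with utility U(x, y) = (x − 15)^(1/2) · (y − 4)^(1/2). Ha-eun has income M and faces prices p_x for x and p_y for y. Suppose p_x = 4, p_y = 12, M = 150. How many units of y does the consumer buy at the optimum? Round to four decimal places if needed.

y* = 5.75

After buying the subsistence bundle (15, 4), a share 0.5 of the remaining income goes to x: x* = 15 + 0.5·(M − 15p_x − 4p_y)/p_x.
Discretionary income = 150 − 15·4 − 4·12 = 42; y* = 4 + 0.5·42/12 = 5.75.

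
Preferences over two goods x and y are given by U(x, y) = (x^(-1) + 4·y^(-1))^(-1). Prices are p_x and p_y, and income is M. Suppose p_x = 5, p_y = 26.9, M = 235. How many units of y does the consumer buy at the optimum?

y* = 7.1868

MRS = MU_x/MU_y = (1/4)·(y/x)^(2). Set equal to p_x/p_y.
Hence y/x = (4·p_x/p_y)^(1/(2)), i.e. raised to the 0.5 power.
With the ratio pinned down, the budget gives x* = M/(p_x + p_y·(y/x)) and y* = (y/x)·x*.
Numerically y/x = 0.862261, so x* = 235/(5 + 26.9·0.862261) = 8.3349 and y* = 0.862261·8.3349 = 7.1868.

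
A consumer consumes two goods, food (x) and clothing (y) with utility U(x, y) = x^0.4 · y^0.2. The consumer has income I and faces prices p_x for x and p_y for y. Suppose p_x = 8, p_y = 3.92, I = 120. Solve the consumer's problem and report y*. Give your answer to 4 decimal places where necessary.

Tangency: MRS = 2·y/x = p_x/p_y.
Rearranging, p_y·y = (1/2)·p_x·x. Substituting into the budget gives p_x·x·(1 + (1/2)) = I.
Demand: x*(p_x,p_y,I) = 2/3·I/p_x and y* = 1/3·I/p_y.
At p_x=8, p_y=3.92, I=120: y* = 1/3·120/3.92 = 10.2041.

y* = 10.2041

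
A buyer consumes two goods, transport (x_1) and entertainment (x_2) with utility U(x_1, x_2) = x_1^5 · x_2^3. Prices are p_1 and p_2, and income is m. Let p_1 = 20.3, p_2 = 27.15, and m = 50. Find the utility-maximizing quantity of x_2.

x_2* = 0.6906

At p_1=20.3, p_2=27.15, m=50: x_2* = 0.375·50/27.15 = 0.6906.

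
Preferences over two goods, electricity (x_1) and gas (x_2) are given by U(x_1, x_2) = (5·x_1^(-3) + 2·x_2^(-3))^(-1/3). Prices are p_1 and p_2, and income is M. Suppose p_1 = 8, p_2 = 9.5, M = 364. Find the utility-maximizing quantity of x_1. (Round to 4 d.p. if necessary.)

Substitute x_2 = (x_2/x_1)·x_1 into the budget: x_1* = M/(p_1 + p_2·(x_2/x_1)).
Numerically x_2/x_1 = 0.761827, so x_1* = 364/(8 + 9.5·0.761827) = 23.8887.

x_1* = 23.8887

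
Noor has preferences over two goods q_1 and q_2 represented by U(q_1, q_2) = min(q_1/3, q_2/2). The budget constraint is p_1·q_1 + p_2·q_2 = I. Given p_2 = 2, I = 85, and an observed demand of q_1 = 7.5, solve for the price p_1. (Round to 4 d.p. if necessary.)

p_1 = 10

Leontief preferences: the optimum is at the kink where q_1/3 = q_2/2, i.e. q_2 = (2/3)·q_1.
Budget: p_1·q_1 + p_2·(2/3)·q_1 = I, so (3·p_1 + 2·p_2)·q_1 = 3·I.
Demand: q_1*(p_1,p_2,I) = 3·I/(3·p_1 + 2·p_2), q_2* = 2·I/(3·p_1 + 2·p_2).
Set q_1* = 7.5 in the demand function and solve for p_1: p_1 = 10.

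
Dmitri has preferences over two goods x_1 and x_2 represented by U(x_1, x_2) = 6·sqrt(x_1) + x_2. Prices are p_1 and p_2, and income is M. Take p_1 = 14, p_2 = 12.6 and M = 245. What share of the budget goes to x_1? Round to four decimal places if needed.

share on x_1 = 0.4166

Utility is quasi-linear in x_2; the FOC for x_1 is 3/√x_1 = p_1/p_2.
Thus x_1* = (3·p_2/p_1)² — independent of M — with the rest of income spent on x_2.
Plugging in: x_1* = (3·12.6/14)² = 7.29, x_2* = 11.3444.
Expenditure on x_1: 14·7.29 = 102.06; share = 0.4166.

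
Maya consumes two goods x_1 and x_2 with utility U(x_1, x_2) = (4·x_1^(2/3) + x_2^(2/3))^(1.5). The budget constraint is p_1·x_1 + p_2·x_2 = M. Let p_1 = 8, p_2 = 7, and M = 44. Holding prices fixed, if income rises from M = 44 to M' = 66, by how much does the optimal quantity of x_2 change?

From the CES first-order condition, 4·(x_2/x_1)^(1/3) = p_1/p_2.
Solve for the ratio: x_2/x_1 = [(1/4)·p_1/p_2]^(3).
With the ratio pinned down, the budget gives x_1* = M/(p_1 + p_2·(x_2/x_1)) and x_2* = (x_2/x_1)·x_1*.
Numerically x_2/x_1 = 0.023324, so x_1* = 44/(8 + 7·0.023324) = 5.39 and x_2* = 0.023324·5.39 = 0.1257.
At M' = 66: x_2* = 0.1886. Change: 0.1886 − 0.1257 = 0.0629.

Δx_2* = 0.0629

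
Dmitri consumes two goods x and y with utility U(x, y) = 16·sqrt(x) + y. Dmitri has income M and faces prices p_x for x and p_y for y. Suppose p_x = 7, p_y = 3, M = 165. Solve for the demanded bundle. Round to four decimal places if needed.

Set MRS = p_x/p_y: 8·x^(−1/2) = p_x/p_y.
Thus x* = (8·p_y/p_x)² — independent of M — with the rest of income spent on y.
Plugging in: x* = (8·3/7)² = 11.7551, y* = 27.5714.

x* = 11.7551, y* = 27.5714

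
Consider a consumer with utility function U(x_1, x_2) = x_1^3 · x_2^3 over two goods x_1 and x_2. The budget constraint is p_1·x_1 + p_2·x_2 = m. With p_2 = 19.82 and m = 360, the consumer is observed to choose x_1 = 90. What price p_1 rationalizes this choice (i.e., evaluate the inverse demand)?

p_1 = 2

Tangency: MRS = x_2/x_1 = p_1/p_2.
Rearranging, p_2·x_2 = p_1·x_1. Substituting into the budget gives p_1·x_1·(1 + 1) = m.
Demand: x_1*(p_1,p_2,m) = 0.5·m/p_1 and x_2* = 0.5·m/p_2.
Set x_1* = 90 in the demand function and solve for p_1: p_1 = 2.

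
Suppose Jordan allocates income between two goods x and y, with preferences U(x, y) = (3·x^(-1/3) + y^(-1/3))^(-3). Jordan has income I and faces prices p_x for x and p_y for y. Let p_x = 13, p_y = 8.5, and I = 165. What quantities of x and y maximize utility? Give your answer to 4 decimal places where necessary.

x* = 9.1018, y* = 5.4914

MRS = MU_x/MU_y = 3·(y/x)^(4/3). Set equal to p_x/p_y.
Hence y/x = ((1/3)·p_x/p_y)^(1/(4/3)), i.e. raised to the 0.75 power.
Substitute y = (y/x)·x into the budget: x* = I/(p_x + p_y·(y/x)).
Numerically y/x = 0.603326, so x* = 165/(13 + 8.5·0.603326) = 9.1018 and y* = 0.603326·9.1018 = 5.4914.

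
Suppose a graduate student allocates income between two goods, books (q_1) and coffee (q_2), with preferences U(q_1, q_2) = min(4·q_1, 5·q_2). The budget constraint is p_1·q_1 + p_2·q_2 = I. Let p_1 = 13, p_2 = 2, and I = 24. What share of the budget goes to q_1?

share on q_1 = 0.8904

Here 5·13 + 4·2 = 73, giving q_1* = 1.6438 and q_2* = 1.3151.
Expenditure on q_1: 13·1.6438 = 21.3699; share = 0.8904.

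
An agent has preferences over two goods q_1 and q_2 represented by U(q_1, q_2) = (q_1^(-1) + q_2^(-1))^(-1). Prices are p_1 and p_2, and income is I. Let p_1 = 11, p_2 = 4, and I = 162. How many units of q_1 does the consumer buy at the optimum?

MRS = MU_q_1/MU_q_2 = (q_2/q_1)^(2). Set equal to p_1/p_2.
Solve for the ratio: q_2/q_1 = [p_1/p_2]^(0.5).
With the ratio pinned down, the budget gives q_1* = I/(p_1 + p_2·(q_2/q_1)) and q_2* = (q_2/q_1)·q_1*.
Numerically q_2/q_1 = 1.658312, so q_1* = 162/(11 + 4·1.658312) = 9.1872.

q_1* = 9.1872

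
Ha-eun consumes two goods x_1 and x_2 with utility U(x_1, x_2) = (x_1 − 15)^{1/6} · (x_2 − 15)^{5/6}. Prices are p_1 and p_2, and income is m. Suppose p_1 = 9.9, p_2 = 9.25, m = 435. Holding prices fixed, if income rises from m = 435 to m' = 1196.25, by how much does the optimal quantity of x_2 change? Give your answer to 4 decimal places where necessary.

Δx_2* = 68.5811

Discretionary income = 435 − 15·9.9 − 15·9.25 = 147.75; x_2* = 15 + 5/6·147.75/9.25 = 28.3108.
At m' = 1196.25: x_2* = 96.8919. Change: 96.8919 − 28.3108 = 68.5811.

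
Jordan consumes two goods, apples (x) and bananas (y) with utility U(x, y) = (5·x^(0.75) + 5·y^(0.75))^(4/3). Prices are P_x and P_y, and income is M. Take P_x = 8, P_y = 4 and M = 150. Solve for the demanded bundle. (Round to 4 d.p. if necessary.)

x* = 2.0833, y* = 33.3333

MRS = MU_x/MU_y = (y/x)^(0.25). Set equal to P_x/P_y.
Hence y/x = (P_x/P_y)^(1/(0.25)), i.e. raised to the 4 power.
With the ratio pinned down, the budget gives x* = M/(P_x + P_y·(y/x)) and y* = (y/x)·x*.
Numerically y/x = 16, so x* = 150/(8 + 4·16) = 2.0833 and y* = 16·2.0833 = 33.3333.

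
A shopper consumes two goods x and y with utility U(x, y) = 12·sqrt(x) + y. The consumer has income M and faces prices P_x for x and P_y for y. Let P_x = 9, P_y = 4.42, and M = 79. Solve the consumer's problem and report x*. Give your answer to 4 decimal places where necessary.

x* = 8.6828

Utility is quasi-linear in y; the FOC for x is 6/√x = P_x/P_y.
Thus x* = (6·P_y/P_x)² — independent of M — with the rest of income spent on y.
Plugging in: x* = (6·4.42/9)² = 8.6828.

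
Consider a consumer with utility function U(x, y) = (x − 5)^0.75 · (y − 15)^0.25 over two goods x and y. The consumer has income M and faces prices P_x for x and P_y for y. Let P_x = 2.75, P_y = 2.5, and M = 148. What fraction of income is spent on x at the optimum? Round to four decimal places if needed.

This is Cobb-Douglas in (x−5, y−15): tangency gives 0.75·P_y·(y−15) = 0.25·P_x·(x−5).
After buying the subsistence bundle (5, 15), a share 0.75 of the remaining income goes to x: x* = 5 + 0.75·(M − 5P_x − 15P_y)/P_x.
Discretionary income = 148 − 5·2.75 − 15·2.5 = 96.75; x* = 5 + 0.75·96.75/2.75 = 31.3864; y* = 15 + 0.25·96.75/2.5 = 24.675.
Expenditure on x: 2.75·31.3864 = 86.3125; share = 0.5832.

share on x = 0.5832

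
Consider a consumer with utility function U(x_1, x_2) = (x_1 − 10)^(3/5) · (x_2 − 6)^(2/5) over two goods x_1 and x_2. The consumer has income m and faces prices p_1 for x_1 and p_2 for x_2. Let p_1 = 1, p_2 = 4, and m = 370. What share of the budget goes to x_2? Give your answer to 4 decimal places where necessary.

share on x_2 = 0.4281

MRS = (3/2)·(x_2−6)/(x_1−10). Tangency with p_1/p_2 gives x_2−6 = (2/3)·(p_1/p_2)·(x_1−10).
After buying the subsistence bundle (10, 6), a share 0.6 of the remaining income goes to x_1: x_1* = 10 + 0.6·(m − 10p_1 − 6p_2)/p_1.
Discretionary income = 370 − 10·1 − 6·4 = 336; x_1* = 10 + 0.6·336/1 = 211.6; x_2* = 6 + 0.4·336/4 = 39.6.
Expenditure on x_2: 4·39.6 = 158.4; share = 0.4281.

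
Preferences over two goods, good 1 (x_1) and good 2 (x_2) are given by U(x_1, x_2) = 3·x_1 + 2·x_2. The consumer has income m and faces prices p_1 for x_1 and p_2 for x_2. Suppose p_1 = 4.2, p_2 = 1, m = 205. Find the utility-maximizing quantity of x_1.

x_2 gives more utility per dollar, so spend all income on x_2: x_2* = m/p_2, x_1* = 0.
Numerically: x_1* = 0, x_2* = 205.

x_1* = 0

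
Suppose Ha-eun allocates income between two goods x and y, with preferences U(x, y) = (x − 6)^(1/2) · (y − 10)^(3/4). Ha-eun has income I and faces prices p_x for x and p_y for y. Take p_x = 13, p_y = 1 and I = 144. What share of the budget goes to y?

share on y = 0.3028

Substituting into the budget: x* = 6 + 0.4·(I − 6·p_x − 10·p_y)/p_x, and y* = 10 + 0.6·(…)/p_y.
Discretionary income = 144 − 6·13 − 10·1 = 56; x* = 6 + 0.4·56/13 = 7.7231; y* = 10 + 0.6·56/1 = 43.6.
Expenditure on y: 1·43.6 = 43.6; share = 0.3028.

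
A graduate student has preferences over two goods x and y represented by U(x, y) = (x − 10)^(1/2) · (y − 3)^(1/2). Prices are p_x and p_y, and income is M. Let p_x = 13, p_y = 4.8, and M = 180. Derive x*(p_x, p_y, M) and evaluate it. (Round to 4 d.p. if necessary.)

x* = 11.3692

MRS = (y−3)/(x−10). Tangency with p_x/p_y gives y−3 = (p_x/p_y)·(x−10).
Substituting into the budget: x* = 10 + 0.5·(M − 10·p_x − 3·p_y)/p_x, and y* = 3 + 0.5·(…)/p_y.
Discretionary income = 180 − 10·13 − 3·4.8 = 35.6; x* = 10 + 0.5·35.6/13 = 11.3692.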